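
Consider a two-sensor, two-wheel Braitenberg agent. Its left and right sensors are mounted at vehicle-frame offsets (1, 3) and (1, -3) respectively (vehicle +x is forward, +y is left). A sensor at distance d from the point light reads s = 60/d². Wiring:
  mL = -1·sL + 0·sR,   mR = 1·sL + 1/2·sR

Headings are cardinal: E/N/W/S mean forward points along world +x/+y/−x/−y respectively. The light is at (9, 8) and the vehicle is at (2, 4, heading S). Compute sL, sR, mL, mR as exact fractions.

left sensor world pos  = (5, 3); dL² = 41
right sensor world pos = (-1, 3); dR² = 125
sL = 60/41 = 60/41
sR = 60/125 = 12/25
mL = -1·sL + 0·sR = -60/41
mR = 1·sL + 1/2·sR = 1746/1025

60/41 12/25 -60/41 1746/1025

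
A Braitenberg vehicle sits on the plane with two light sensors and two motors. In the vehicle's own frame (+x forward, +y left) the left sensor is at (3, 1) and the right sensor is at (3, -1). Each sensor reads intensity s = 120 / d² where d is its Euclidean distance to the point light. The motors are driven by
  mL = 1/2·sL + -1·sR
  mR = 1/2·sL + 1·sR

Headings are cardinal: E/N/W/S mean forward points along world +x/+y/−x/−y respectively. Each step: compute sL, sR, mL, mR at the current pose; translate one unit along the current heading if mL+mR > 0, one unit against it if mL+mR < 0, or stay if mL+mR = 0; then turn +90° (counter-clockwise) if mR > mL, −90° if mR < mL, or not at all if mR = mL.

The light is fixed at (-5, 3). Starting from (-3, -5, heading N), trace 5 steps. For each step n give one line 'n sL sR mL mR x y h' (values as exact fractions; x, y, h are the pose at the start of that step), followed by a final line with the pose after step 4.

0 60/13 60/17 -270/221 1290/221 -3 -5 N
1 24/13 120/37 -1116/481 2004/481 -3 -4 W
2 15/13 6/5 -81/130 231/130 -4 -4 S
3 24/13 120/97 -396/1261 2724/1261 -4 -5 E
4 60/13 60/17 -270/221 1290/221 -3 -5 N
final -3 -4 W

n=0: pose=(-3,-5,N); sL=60/13, sR=60/17; mL=-270/221, mR=1290/221; mL+mR=60/13 → advance +1; mR−mL=120/17 → turn +1·90°
n=1: pose=(-3,-4,W); sL=24/13, sR=120/37; mL=-1116/481, mR=2004/481; mL+mR=24/13 → advance +1; mR−mL=240/37 → turn +1·90°
n=2: pose=(-4,-4,S); sL=15/13, sR=6/5; mL=-81/130, mR=231/130; mL+mR=15/13 → advance +1; mR−mL=12/5 → turn +1·90°
n=3: pose=(-4,-5,E); sL=24/13, sR=120/97; mL=-396/1261, mR=2724/1261; mL+mR=24/13 → advance +1; mR−mL=240/97 → turn +1·90°
n=4: pose=(-3,-5,N); sL=60/13, sR=60/17; mL=-270/221, mR=1290/221; mL+mR=60/13 → advance +1; mR−mL=120/17 → turn +1·90°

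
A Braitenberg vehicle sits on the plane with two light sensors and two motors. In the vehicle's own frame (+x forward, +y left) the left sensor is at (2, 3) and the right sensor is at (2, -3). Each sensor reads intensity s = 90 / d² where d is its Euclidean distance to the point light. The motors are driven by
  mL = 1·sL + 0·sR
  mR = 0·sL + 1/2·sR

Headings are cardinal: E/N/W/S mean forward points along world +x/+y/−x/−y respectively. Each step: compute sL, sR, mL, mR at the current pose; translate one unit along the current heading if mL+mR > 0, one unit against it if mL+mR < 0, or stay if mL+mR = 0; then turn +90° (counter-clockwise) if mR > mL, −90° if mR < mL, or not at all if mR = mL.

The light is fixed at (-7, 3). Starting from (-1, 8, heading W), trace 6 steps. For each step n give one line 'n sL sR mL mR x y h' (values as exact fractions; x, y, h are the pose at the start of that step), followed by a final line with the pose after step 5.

0 9/2 9/8 9/2 9/16 -1 8 W
1 90/53 90/113 90/53 45/113 -2 8 N
2 9/13 45/29 9/13 45/58 -2 9 E
3 90/73 18/29 90/73 9/29 -1 9 N
4 45/82 9/8 45/82 9/16 -1 10 E
5 90/97 90/181 90/97 45/181 0 10 N
final 0 11 E

n=0: pose=(-1,8,W); sL=9/2, sR=9/8; mL=9/2, mR=9/16; mL+mR=81/16 → advance +1; mR−mL=-63/16 → turn -1·90°
n=1: pose=(-2,8,N); sL=90/53, sR=90/113; mL=90/53, mR=45/113; mL+mR=12555/5989 → advance +1; mR−mL=-7785/5989 → turn -1·90°
n=2: pose=(-2,9,E); sL=9/13, sR=45/29; mL=9/13, mR=45/58; mL+mR=1107/754 → advance +1; mR−mL=63/754 → turn +1·90°
n=3: pose=(-1,9,N); sL=90/73, sR=18/29; mL=90/73, mR=9/29; mL+mR=3267/2117 → advance +1; mR−mL=-1953/2117 → turn -1·90°
n=4: pose=(-1,10,E); sL=45/82, sR=9/8; mL=45/82, mR=9/16; mL+mR=729/656 → advance +1; mR−mL=9/656 → turn +1·90°
n=5: pose=(0,10,N); sL=90/97, sR=90/181; mL=90/97, mR=45/181; mL+mR=20655/17557 → advance +1; mR−mL=-11925/17557 → turn -1·90°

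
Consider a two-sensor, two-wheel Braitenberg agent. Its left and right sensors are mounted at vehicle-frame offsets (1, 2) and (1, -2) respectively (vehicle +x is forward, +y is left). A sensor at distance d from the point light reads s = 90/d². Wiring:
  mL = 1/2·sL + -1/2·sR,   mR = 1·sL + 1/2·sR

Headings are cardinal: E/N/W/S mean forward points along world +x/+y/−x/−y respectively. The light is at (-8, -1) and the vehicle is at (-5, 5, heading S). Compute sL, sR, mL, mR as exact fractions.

left sensor world pos  = (-3, 4); dL² = 50
right sensor world pos = (-7, 4); dR² = 26
sL = 90/50 = 9/5
sR = 90/26 = 45/13
mL = 1/2·sL + -1/2·sR = -54/65
mR = 1·sL + 1/2·sR = 459/130

9/5 45/13 -54/65 459/130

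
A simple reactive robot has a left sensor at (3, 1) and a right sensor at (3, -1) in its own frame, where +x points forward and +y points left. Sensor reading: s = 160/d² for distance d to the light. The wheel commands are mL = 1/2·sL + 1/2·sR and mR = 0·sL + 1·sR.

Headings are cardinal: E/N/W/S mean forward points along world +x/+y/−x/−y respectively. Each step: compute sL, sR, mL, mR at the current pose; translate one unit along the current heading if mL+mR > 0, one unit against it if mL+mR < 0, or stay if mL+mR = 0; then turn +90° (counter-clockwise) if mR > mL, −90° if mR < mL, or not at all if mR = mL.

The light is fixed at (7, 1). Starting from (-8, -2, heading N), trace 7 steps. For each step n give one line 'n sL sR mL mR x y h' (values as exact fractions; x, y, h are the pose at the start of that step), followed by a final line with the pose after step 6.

n=0: pose=(-8,-2,N); sL=5/8, sR=40/49; mL=565/784, mR=40/49; mL+mR=1205/784 → advance +1; mR−mL=75/784 → turn +1·90°
n=1: pose=(-8,-1,W); sL=160/333, sR=32/65; mL=10528/21645, mR=32/65; mL+mR=21184/21645 → advance +1; mR−mL=128/21645 → turn +1·90°
n=2: pose=(-9,-1,S); sL=16/25, sR=80/157; mL=2256/3925, mR=80/157; mL+mR=4256/3925 → advance +1; mR−mL=-256/3925 → turn -1·90°
n=3: pose=(-9,-2,W); sL=160/377, sR=32/73; mL=11872/27521, mR=32/73; mL+mR=23936/27521 → advance +1; mR−mL=192/27521 → turn +1·90°
n=4: pose=(-10,-2,S); sL=40/73, sR=4/9; mL=326/657, mR=4/9; mL+mR=206/219 → advance +1; mR−mL=-34/657 → turn -1·90°
n=5: pose=(-10,-3,W); sL=32/85, sR=160/409; mL=13344/34765, mR=160/409; mL+mR=26944/34765 → advance +1; mR−mL=256/34765 → turn +1·90°
n=6: pose=(-11,-3,S); sL=80/169, sR=16/41; mL=2992/6929, mR=16/41; mL+mR=5696/6929 → advance +1; mR−mL=-288/6929 → turn -1·90°

0 5/8 40/49 565/784 40/49 -8 -2 N
1 160/333 32/65 10528/21645 32/65 -8 -1 W
2 16/25 80/157 2256/3925 80/157 -9 -1 S
3 160/377 32/73 11872/27521 32/73 -9 -2 W
4 40/73 4/9 326/657 4/9 -10 -2 S
5 32/85 160/409 13344/34765 160/409 -10 -3 W
6 80/169 16/41 2992/6929 16/41 -11 -3 S
final -11 -4 W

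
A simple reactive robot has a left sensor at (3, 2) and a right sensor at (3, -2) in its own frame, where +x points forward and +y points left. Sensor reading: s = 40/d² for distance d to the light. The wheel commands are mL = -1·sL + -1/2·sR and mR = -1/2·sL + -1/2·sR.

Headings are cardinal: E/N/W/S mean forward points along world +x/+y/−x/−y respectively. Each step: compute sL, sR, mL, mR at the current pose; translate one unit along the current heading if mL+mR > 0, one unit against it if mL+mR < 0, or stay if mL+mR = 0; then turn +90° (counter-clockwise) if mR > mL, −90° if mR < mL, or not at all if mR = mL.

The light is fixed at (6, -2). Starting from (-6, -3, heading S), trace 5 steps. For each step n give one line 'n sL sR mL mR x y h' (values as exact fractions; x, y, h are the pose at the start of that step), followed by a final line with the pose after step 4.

n=0: pose=(-6,-3,S); sL=10/29, sR=10/53; mL=-675/1537, mR=-410/1537; mL+mR=-1085/1537 → advance -1; mR−mL=5/29 → turn +1·90°
n=1: pose=(-6,-2,E); sL=8/17, sR=8/17; mL=-12/17, mR=-8/17; mL+mR=-20/17 → advance -1; mR−mL=4/17 → turn +1·90°
n=2: pose=(-7,-2,N); sL=20/117, sR=4/13; mL=-38/117, mR=-28/117; mL+mR=-22/39 → advance -1; mR−mL=10/117 → turn +1·90°
n=3: pose=(-7,-3,W); sL=8/53, sR=40/257; mL=-3116/13621, mR=-2088/13621; mL+mR=-5204/13621 → advance -1; mR−mL=4/53 → turn +1·90°
n=4: pose=(-6,-3,S); sL=10/29, sR=10/53; mL=-675/1537, mR=-410/1537; mL+mR=-1085/1537 → advance -1; mR−mL=5/29 → turn +1·90°

0 10/29 10/53 -675/1537 -410/1537 -6 -3 S
1 8/17 8/17 -12/17 -8/17 -6 -2 E
2 20/117 4/13 -38/117 -28/117 -7 -2 N
3 8/53 40/257 -3116/13621 -2088/13621 -7 -3 W
4 10/29 10/53 -675/1537 -410/1537 -6 -3 S
final -6 -2 E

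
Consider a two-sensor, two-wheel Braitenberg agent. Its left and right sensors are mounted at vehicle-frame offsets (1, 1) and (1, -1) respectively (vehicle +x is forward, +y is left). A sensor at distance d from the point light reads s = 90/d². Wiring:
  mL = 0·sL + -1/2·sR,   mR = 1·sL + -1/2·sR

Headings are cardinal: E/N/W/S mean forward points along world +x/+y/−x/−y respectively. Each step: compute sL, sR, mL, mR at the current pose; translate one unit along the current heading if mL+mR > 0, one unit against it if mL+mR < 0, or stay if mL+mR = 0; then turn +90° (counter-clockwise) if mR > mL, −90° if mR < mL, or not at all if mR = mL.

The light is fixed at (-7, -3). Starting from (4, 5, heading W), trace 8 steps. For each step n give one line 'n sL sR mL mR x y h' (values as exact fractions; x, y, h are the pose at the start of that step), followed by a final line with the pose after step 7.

0 90/149 90/181 -45/181 9585/26969 4 5 W
1 9/17 9/13 -9/26 81/442 3 5 S
2 90/221 18/37 -9/37 1341/8177 3 6 E
3 45/82 9/20 -9/40 531/1640 2 6 N
4 18/29 18/37 -9/37 405/1073 2 7 W
5 5/9 9/13 -9/26 49/234 1 7 S
6 2/5 90/181 -45/181 137/905 1 8 E
7 1/2 45/104 -45/208 59/208 0 8 N
final 0 9 W

n=0: pose=(4,5,W); sL=90/149, sR=90/181; mL=-45/181, mR=9585/26969; mL+mR=2880/26969 → advance +1; mR−mL=90/149 → turn +1·90°
n=1: pose=(3,5,S); sL=9/17, sR=9/13; mL=-9/26, mR=81/442; mL+mR=-36/221 → advance -1; mR−mL=9/17 → turn +1·90°
n=2: pose=(3,6,E); sL=90/221, sR=18/37; mL=-9/37, mR=1341/8177; mL+mR=-648/8177 → advance -1; mR−mL=90/221 → turn +1·90°
n=3: pose=(2,6,N); sL=45/82, sR=9/20; mL=-9/40, mR=531/1640; mL+mR=81/820 → advance +1; mR−mL=45/82 → turn +1·90°
n=4: pose=(2,7,W); sL=18/29, sR=18/37; mL=-9/37, mR=405/1073; mL+mR=144/1073 → advance +1; mR−mL=18/29 → turn +1·90°
n=5: pose=(1,7,S); sL=5/9, sR=9/13; mL=-9/26, mR=49/234; mL+mR=-16/117 → advance -1; mR−mL=5/9 → turn +1·90°
n=6: pose=(1,8,E); sL=2/5, sR=90/181; mL=-45/181, mR=137/905; mL+mR=-88/905 → advance -1; mR−mL=2/5 → turn +1·90°
n=7: pose=(0,8,N); sL=1/2, sR=45/104; mL=-45/208, mR=59/208; mL+mR=7/104 → advance +1; mR−mL=1/2 → turn +1·90°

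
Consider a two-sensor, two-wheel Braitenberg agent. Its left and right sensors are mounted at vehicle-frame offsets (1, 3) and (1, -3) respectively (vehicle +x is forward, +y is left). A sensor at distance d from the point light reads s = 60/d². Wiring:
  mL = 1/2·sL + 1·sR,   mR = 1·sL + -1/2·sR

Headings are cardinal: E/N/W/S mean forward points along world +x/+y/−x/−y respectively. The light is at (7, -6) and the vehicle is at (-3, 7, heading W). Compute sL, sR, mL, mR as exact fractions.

left sensor world pos  = (-4, 4); dL² = 221
right sensor world pos = (-4, 10); dR² = 377
sL = 60/221 = 60/221
sR = 60/377 = 60/377
mL = 1/2·sL + 1·sR = 1890/6409
mR = 1·sL + -1/2·sR = 1230/6409

60/221 60/377 1890/6409 1230/6409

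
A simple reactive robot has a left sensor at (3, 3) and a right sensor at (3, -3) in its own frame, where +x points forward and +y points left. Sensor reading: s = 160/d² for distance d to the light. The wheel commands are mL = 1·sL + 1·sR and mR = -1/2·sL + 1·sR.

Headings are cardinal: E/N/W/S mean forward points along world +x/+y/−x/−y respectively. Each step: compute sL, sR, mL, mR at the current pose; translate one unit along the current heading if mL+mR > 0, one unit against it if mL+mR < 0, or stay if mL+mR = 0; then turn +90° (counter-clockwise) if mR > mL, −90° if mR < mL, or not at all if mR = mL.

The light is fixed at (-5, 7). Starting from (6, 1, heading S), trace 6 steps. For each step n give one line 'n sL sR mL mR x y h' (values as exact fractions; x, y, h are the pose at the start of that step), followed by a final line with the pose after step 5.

n=0: pose=(6,1,S); sL=160/277, sR=32/29; mL=13504/8033, mR=6544/8033; mL+mR=20048/8033 → advance +1; mR−mL=-240/277 → turn -1·90°
n=1: pose=(6,0,W); sL=40/41, sR=2; mL=122/41, mR=62/41; mL+mR=184/41 → advance +1; mR−mL=-60/41 → turn -1·90°
n=2: pose=(5,0,N); sL=32/13, sR=32/37; mL=1600/481, mR=-176/481; mL+mR=1424/481 → advance +1; mR−mL=-48/13 → turn -1·90°
n=3: pose=(5,1,E); sL=80/89, sR=16/25; mL=3424/2225, mR=424/2225; mL+mR=3848/2225 → advance +1; mR−mL=-120/89 → turn -1·90°
n=4: pose=(6,1,S); sL=160/277, sR=32/29; mL=13504/8033, mR=6544/8033; mL+mR=20048/8033 → advance +1; mR−mL=-240/277 → turn -1·90°
n=5: pose=(6,0,W); sL=40/41, sR=2; mL=122/41, mR=62/41; mL+mR=184/41 → advance +1; mR−mL=-60/41 → turn -1·90°

0 160/277 32/29 13504/8033 6544/8033 6 1 S
1 40/41 2 122/41 62/41 6 0 W
2 32/13 32/37 1600/481 -176/481 5 0 N
3 80/89 16/25 3424/2225 424/2225 5 1 E
4 160/277 32/29 13504/8033 6544/8033 6 1 S
5 40/41 2 122/41 62/41 6 0 W
final 5 0 N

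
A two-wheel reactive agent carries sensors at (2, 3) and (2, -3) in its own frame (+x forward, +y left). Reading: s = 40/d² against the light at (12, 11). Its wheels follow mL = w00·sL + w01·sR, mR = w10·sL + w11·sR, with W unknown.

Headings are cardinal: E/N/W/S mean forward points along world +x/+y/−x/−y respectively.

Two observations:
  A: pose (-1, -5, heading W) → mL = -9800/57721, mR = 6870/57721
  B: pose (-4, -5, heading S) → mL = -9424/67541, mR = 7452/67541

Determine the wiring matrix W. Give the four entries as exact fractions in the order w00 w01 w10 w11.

-1 -1 1 1/2

obs A: pose=(-1,-5,W) → sL=20/293, sR=20/197, mL=-9800/57721, mR=6870/57721
obs B: pose=(-4,-5,S) → sL=40/493, sR=8/137, mL=-9424/67541, mR=7452/67541
sensor matrix S = [[20/293, 20/197], [40/493, 8/137]]; det S = -16573440/3898534061
solve [mL_A; mL_B] = S·[w00; w01] and [mR_A; mR_B] = S·[w10; w11]:
  w00 = -1, w01 = -1, w10 = 1, w11 = 1/2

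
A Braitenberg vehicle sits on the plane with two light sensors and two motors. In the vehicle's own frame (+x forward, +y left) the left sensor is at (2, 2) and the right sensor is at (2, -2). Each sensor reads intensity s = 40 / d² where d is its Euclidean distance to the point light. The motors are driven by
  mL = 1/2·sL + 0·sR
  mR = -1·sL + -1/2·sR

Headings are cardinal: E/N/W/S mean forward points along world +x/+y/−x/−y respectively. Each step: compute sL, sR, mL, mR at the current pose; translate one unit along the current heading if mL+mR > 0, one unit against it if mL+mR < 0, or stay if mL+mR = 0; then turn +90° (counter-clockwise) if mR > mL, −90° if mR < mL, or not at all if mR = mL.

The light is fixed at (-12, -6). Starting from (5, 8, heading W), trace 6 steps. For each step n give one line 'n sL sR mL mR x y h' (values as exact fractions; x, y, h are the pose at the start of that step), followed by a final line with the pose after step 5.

0 40/369 40/481 20/369 -26620/177489 5 8 W
1 5/64 5/82 5/128 -285/2624 6 8 N
2 8/125 40/521 4/125 -6668/65125 6 7 E
3 20/241 20/173 10/241 -5870/41693 5 7 S
4 40/369 40/481 20/369 -26620/177489 5 8 W
5 5/64 5/82 5/128 -285/2624 6 8 N
final 6 7 E

n=0: pose=(5,8,W); sL=40/369, sR=40/481; mL=20/369, mR=-26620/177489; mL+mR=-17000/177489 → advance -1; mR−mL=-12080/59163 → turn -1·90°
n=1: pose=(6,8,N); sL=5/64, sR=5/82; mL=5/128, mR=-285/2624; mL+mR=-365/5248 → advance -1; mR−mL=-775/5248 → turn -1·90°
n=2: pose=(6,7,E); sL=8/125, sR=40/521; mL=4/125, mR=-6668/65125; mL+mR=-4584/65125 → advance -1; mR−mL=-8752/65125 → turn -1·90°
n=3: pose=(5,7,S); sL=20/241, sR=20/173; mL=10/241, mR=-5870/41693; mL+mR=-4140/41693 → advance -1; mR−mL=-7600/41693 → turn -1·90°
n=4: pose=(5,8,W); sL=40/369, sR=40/481; mL=20/369, mR=-26620/177489; mL+mR=-17000/177489 → advance -1; mR−mL=-12080/59163 → turn -1·90°
n=5: pose=(6,8,N); sL=5/64, sR=5/82; mL=5/128, mR=-285/2624; mL+mR=-365/5248 → advance -1; mR−mL=-775/5248 → turn -1·90°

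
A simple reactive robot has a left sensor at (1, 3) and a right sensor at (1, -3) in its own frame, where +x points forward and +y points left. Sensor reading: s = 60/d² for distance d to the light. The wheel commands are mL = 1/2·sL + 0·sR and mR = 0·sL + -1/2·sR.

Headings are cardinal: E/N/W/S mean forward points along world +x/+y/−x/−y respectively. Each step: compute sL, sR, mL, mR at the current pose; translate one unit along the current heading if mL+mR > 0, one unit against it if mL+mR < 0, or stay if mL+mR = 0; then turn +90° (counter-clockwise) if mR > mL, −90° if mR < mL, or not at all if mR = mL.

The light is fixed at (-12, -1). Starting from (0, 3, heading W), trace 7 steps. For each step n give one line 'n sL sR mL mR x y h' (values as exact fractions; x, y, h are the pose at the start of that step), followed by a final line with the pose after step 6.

0 30/61 6/17 15/61 -3/17 0 3 W
1 60/89 60/221 30/89 -30/221 -1 3 N
2 15/52 15/37 15/104 -15/74 -1 4 E
3 12/37 12/13 6/37 -6/13 -2 4 S
4 2/3 10/27 1/3 -5/27 -2 5 W
5 12/17 60/193 6/17 -30/193 -3 5 N
6 3/10 15/29 3/20 -15/58 -3 6 E
final -4 6 S

n=0: pose=(0,3,W); sL=30/61, sR=6/17; mL=15/61, mR=-3/17; mL+mR=72/1037 → advance +1; mR−mL=-438/1037 → turn -1·90°
n=1: pose=(-1,3,N); sL=60/89, sR=60/221; mL=30/89, mR=-30/221; mL+mR=3960/19669 → advance +1; mR−mL=-9300/19669 → turn -1·90°
n=2: pose=(-1,4,E); sL=15/52, sR=15/37; mL=15/104, mR=-15/74; mL+mR=-225/3848 → advance -1; mR−mL=-1335/3848 → turn -1·90°
n=3: pose=(-2,4,S); sL=12/37, sR=12/13; mL=6/37, mR=-6/13; mL+mR=-144/481 → advance -1; mR−mL=-300/481 → turn -1·90°
n=4: pose=(-2,5,W); sL=2/3, sR=10/27; mL=1/3, mR=-5/27; mL+mR=4/27 → advance +1; mR−mL=-14/27 → turn -1·90°
n=5: pose=(-3,5,N); sL=12/17, sR=60/193; mL=6/17, mR=-30/193; mL+mR=648/3281 → advance +1; mR−mL=-1668/3281 → turn -1·90°
n=6: pose=(-3,6,E); sL=3/10, sR=15/29; mL=3/20, mR=-15/58; mL+mR=-63/580 → advance -1; mR−mL=-237/580 → turn -1·90°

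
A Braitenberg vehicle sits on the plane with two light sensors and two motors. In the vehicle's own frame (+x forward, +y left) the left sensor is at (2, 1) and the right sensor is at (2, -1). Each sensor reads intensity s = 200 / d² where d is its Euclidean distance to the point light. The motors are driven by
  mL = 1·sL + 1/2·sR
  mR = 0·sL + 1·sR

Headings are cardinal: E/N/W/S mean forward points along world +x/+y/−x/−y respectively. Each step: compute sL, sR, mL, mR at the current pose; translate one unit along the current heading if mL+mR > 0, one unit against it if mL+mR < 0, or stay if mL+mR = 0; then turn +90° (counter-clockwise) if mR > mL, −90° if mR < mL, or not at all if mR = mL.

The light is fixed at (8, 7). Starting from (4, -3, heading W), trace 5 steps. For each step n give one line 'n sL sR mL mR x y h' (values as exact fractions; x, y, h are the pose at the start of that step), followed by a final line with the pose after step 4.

0 200/157 200/117 39100/18369 200/117 4 -3 W
1 2 5/2 13/4 5/2 3 -3 N
2 200/73 200/109 29100/7957 200/109 3 -2 E
3 20/13 100/73 2110/949 100/73 4 -2 S
4 200/157 200/117 39100/18369 200/117 4 -3 W
final 3 -3 N

n=0: pose=(4,-3,W); sL=200/157, sR=200/117; mL=39100/18369, mR=200/117; mL+mR=23500/6123 → advance +1; mR−mL=-7700/18369 → turn -1·90°
n=1: pose=(3,-3,N); sL=2, sR=5/2; mL=13/4, mR=5/2; mL+mR=23/4 → advance +1; mR−mL=-3/4 → turn -1·90°
n=2: pose=(3,-2,E); sL=200/73, sR=200/109; mL=29100/7957, mR=200/109; mL+mR=43700/7957 → advance +1; mR−mL=-14500/7957 → turn -1·90°
n=3: pose=(4,-2,S); sL=20/13, sR=100/73; mL=2110/949, mR=100/73; mL+mR=3410/949 → advance +1; mR−mL=-810/949 → turn -1·90°
n=4: pose=(4,-3,W); sL=200/157, sR=200/117; mL=39100/18369, mR=200/117; mL+mR=23500/6123 → advance +1; mR−mL=-7700/18369 → turn -1·90°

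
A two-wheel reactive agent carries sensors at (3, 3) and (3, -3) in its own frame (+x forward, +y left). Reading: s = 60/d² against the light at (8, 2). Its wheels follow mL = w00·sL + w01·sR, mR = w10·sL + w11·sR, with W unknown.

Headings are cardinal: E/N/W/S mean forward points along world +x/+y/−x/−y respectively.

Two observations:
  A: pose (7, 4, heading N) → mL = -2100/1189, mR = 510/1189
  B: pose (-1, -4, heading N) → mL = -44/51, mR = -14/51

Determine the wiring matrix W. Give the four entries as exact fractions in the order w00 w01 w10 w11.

obs A: pose=(7,4,N) → sL=60/41, sR=60/29, mL=-2100/1189, mR=510/1189
obs B: pose=(-1,-4,N) → sL=20/51, sR=4/3, mL=-44/51, mR=-14/51
sensor matrix S = [[60/41, 60/29], [20/51, 4/3]]; det S = 23040/20213
solve [mL_A; mL_B] = S·[w00; w01] and [mR_A; mR_B] = S·[w10; w11]:
  w00 = -1/2, w01 = -1/2, w10 = 1, w11 = -1/2

-1/2 -1/2 1 -1/2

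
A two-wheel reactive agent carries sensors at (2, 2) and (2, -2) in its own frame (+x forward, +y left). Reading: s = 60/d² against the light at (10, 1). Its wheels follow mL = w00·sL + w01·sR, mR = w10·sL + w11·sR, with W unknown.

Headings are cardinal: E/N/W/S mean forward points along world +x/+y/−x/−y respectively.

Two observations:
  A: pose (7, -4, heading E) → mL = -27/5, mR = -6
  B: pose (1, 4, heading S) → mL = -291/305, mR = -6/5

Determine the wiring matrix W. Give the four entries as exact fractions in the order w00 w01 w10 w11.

-1 1/2 -1 0

obs A: pose=(7,-4,E) → sL=6, sR=6/5, mL=-27/5, mR=-6
obs B: pose=(1,4,S) → sL=6/5, sR=30/61, mL=-291/305, mR=-6/5
sensor matrix S = [[6, 6/5], [6/5, 30/61]]; det S = 2304/1525
solve [mL_A; mL_B] = S·[w00; w01] and [mR_A; mR_B] = S·[w10; w11]:
  w00 = -1, w01 = 1/2, w10 = -1, w11 = 0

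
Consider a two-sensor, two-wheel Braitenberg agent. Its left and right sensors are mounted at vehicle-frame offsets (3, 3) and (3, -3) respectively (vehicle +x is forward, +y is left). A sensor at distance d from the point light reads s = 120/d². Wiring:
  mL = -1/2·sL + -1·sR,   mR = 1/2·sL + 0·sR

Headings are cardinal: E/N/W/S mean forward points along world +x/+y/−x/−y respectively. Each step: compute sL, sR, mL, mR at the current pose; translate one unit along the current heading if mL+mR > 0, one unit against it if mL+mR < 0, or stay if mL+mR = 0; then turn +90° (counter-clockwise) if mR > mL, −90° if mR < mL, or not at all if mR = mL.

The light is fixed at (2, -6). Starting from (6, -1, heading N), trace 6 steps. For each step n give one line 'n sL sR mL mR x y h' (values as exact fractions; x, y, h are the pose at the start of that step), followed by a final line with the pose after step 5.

0 24/13 120/113 -2916/1469 12/13 6 -1 N
1 60 12/5 -162/5 30 6 -2 W
2 24/13 24 -324/13 12/13 7 -2 S
3 15/16 30/17 -1215/544 15/32 7 -1 E
4 24/13 120/113 -2916/1469 12/13 6 -1 N
5 60 12/5 -162/5 30 6 -2 W
final 7 -2 S

n=0: pose=(6,-1,N); sL=24/13, sR=120/113; mL=-2916/1469, mR=12/13; mL+mR=-120/113 → advance -1; mR−mL=4272/1469 → turn +1·90°
n=1: pose=(6,-2,W); sL=60, sR=12/5; mL=-162/5, mR=30; mL+mR=-12/5 → advance -1; mR−mL=312/5 → turn +1·90°
n=2: pose=(7,-2,S); sL=24/13, sR=24; mL=-324/13, mR=12/13; mL+mR=-24 → advance -1; mR−mL=336/13 → turn +1·90°
n=3: pose=(7,-1,E); sL=15/16, sR=30/17; mL=-1215/544, mR=15/32; mL+mR=-30/17 → advance -1; mR−mL=735/272 → turn +1·90°
n=4: pose=(6,-1,N); sL=24/13, sR=120/113; mL=-2916/1469, mR=12/13; mL+mR=-120/113 → advance -1; mR−mL=4272/1469 → turn +1·90°
n=5: pose=(6,-2,W); sL=60, sR=12/5; mL=-162/5, mR=30; mL+mR=-12/5 → advance -1; mR−mL=312/5 → turn +1·90°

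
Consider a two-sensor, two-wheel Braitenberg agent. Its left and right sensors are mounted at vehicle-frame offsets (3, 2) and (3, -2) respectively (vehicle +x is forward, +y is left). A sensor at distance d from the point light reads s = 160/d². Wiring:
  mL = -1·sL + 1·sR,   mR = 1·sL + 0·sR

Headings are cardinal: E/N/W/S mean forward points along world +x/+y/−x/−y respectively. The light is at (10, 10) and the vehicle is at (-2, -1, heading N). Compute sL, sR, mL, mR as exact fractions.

left sensor world pos  = (-4, 2); dL² = 260
right sensor world pos = (0, 2); dR² = 164
sL = 160/260 = 8/13
sR = 160/164 = 40/41
mL = -1·sL + 1·sR = 192/533
mR = 1·sL + 0·sR = 8/13

8/13 40/41 192/533 8/13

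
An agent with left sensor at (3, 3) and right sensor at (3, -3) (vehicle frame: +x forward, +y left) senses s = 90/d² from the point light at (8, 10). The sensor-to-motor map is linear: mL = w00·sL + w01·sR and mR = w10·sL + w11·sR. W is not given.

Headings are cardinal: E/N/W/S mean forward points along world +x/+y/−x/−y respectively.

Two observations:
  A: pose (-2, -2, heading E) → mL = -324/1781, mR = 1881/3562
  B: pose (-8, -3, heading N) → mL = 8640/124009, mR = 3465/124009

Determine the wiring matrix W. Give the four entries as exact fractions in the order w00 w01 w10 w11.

obs A: pose=(-2,-2,E) → sL=9/13, sR=45/137, mL=-324/1781, mR=1881/3562
obs B: pose=(-8,-3,N) → sL=90/461, sR=90/269, mL=8640/124009, mR=3465/124009
sensor matrix S = [[9/13, 45/137], [90/461, 90/269]]; det S = 36994320/220860029
solve [mL_A; mL_B] = S·[w00; w01] and [mR_A; mR_B] = S·[w10; w11]:
  w00 = -1/2, w01 = 1/2, w10 = 1, w11 = -1/2

-1/2 1/2 1 -1/2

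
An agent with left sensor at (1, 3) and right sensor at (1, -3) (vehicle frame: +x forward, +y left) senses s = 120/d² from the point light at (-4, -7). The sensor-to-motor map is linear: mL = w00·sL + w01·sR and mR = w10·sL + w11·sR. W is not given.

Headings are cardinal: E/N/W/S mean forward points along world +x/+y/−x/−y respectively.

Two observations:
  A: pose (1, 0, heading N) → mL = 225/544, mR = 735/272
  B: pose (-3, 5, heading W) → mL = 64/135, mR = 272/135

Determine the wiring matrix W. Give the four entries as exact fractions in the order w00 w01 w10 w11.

obs A: pose=(1,0,N) → sL=30/17, sR=15/16, mL=225/544, mR=735/272
obs B: pose=(-3,5,W) → sL=40/27, sR=8/15, mL=64/135, mR=272/135
sensor matrix S = [[30/17, 15/16], [40/27, 8/15]]; det S = -137/306
solve [mL_A; mL_B] = S·[w00; w01] and [mR_A; mR_B] = S·[w10; w11]:
  w00 = 1/2, w01 = -1/2, w10 = 1, w11 = 1

1/2 -1/2 1 1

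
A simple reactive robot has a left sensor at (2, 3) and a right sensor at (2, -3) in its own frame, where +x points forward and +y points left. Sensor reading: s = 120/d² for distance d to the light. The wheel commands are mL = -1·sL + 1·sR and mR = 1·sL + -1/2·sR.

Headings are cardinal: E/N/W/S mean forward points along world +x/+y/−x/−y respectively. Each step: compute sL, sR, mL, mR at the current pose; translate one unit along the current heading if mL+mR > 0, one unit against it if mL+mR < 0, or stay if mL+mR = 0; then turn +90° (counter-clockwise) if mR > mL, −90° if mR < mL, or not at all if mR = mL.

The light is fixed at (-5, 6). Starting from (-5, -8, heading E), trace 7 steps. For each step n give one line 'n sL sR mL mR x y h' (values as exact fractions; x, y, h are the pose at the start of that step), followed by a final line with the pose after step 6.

0 24/25 120/293 -4032/7325 5532/7325 -5 -8 E
1 30/37 3/4 -9/148 129/296 -4 -8 N
2 120/257 120/101 18720/25957 -3300/25957 -4 -7 W
3 12/13 12/13 0 6/13 -5 -7 N
4 120/229 24/17 3456/3893 -708/3893 -5 -6 W
5 30/29 15/13 45/377 345/754 -6 -6 N
6 24/41 120/73 3168/2993 -708/2993 -6 -5 W
final -7 -5 N

n=0: pose=(-5,-8,E); sL=24/25, sR=120/293; mL=-4032/7325, mR=5532/7325; mL+mR=60/293 → advance +1; mR−mL=9564/7325 → turn +1·90°
n=1: pose=(-4,-8,N); sL=30/37, sR=3/4; mL=-9/148, mR=129/296; mL+mR=3/8 → advance +1; mR−mL=147/296 → turn +1·90°
n=2: pose=(-4,-7,W); sL=120/257, sR=120/101; mL=18720/25957, mR=-3300/25957; mL+mR=60/101 → advance +1; mR−mL=-22020/25957 → turn -1·90°
n=3: pose=(-5,-7,N); sL=12/13, sR=12/13; mL=0, mR=6/13; mL+mR=6/13 → advance +1; mR−mL=6/13 → turn +1·90°
n=4: pose=(-5,-6,W); sL=120/229, sR=24/17; mL=3456/3893, mR=-708/3893; mL+mR=12/17 → advance +1; mR−mL=-4164/3893 → turn -1·90°
n=5: pose=(-6,-6,N); sL=30/29, sR=15/13; mL=45/377, mR=345/754; mL+mR=15/26 → advance +1; mR−mL=255/754 → turn +1·90°
n=6: pose=(-6,-5,W); sL=24/41, sR=120/73; mL=3168/2993, mR=-708/2993; mL+mR=60/73 → advance +1; mR−mL=-3876/2993 → turn -1·90°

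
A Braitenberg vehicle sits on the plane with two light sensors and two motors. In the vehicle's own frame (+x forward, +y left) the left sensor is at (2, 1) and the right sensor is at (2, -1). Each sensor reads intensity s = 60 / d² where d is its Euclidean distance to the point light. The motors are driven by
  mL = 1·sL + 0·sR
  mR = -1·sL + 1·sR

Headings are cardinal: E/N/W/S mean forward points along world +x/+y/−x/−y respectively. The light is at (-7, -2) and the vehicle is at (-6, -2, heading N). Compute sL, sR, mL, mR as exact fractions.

15 15/2 15 -15/2

left sensor world pos  = (-7, 0); dL² = 4
right sensor world pos = (-5, 0); dR² = 8
sL = 60/4 = 15
sR = 60/8 = 15/2
mL = 1·sL + 0·sR = 15
mR = -1·sL + 1·sR = -15/2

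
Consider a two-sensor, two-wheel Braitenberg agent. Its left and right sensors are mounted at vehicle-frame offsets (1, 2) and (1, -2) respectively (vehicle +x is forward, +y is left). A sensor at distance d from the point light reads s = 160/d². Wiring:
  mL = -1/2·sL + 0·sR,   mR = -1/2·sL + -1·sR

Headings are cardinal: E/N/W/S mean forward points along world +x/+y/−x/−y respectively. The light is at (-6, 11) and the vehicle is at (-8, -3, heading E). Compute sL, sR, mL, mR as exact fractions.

32/29 160/257 -16/29 -8752/7453

left sensor world pos  = (-7, -1); dL² = 145
right sensor world pos = (-7, -5); dR² = 257
sL = 160/145 = 32/29
sR = 160/257 = 160/257
mL = -1/2·sL + 0·sR = -16/29
mR = -1/2·sL + -1·sR = -8752/7453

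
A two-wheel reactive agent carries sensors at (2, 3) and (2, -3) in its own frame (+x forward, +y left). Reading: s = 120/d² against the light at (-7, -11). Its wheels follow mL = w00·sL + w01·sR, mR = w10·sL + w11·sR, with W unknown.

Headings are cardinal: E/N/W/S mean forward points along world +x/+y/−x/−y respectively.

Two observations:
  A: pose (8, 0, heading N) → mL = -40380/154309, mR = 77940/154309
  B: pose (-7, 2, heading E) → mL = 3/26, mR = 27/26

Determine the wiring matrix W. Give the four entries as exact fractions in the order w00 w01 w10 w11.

obs A: pose=(8,0,N) → sL=120/313, sR=120/493, mL=-40380/154309, mR=77940/154309
obs B: pose=(-7,2,E) → sL=6/13, sR=15/13, mL=3/26, mR=27/26
sensor matrix S = [[120/313, 120/493], [6/13, 15/13]]; det S = 662040/2006017
solve [mL_A; mL_B] = S·[w00; w01] and [mR_A; mR_B] = S·[w10; w11]:
  w00 = -1, w01 = 1/2, w10 = 1, w11 = 1/2

-1 1/2 1 1/2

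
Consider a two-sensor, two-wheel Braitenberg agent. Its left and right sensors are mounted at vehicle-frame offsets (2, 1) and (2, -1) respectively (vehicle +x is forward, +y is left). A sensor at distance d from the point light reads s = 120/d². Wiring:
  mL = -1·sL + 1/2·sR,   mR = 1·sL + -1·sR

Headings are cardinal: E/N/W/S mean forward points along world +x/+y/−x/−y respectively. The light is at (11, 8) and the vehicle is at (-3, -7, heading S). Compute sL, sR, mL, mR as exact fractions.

left sensor world pos  = (-2, -9); dL² = 458
right sensor world pos = (-4, -9); dR² = 514
sL = 120/458 = 60/229
sR = 120/514 = 60/257
mL = -1·sL + 1/2·sR = -8550/58853
mR = 1·sL + -1·sR = 1680/58853

60/229 60/257 -8550/58853 1680/58853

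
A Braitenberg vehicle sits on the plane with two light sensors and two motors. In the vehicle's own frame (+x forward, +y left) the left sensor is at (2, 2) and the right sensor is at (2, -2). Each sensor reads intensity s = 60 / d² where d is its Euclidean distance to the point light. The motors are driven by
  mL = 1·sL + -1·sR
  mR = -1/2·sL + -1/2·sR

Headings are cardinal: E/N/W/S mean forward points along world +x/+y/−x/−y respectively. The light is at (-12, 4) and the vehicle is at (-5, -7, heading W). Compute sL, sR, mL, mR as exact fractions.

30/97 30/53 -1320/5141 -2250/5141

left sensor world pos  = (-7, -9); dL² = 194
right sensor world pos = (-7, -5); dR² = 106
sL = 60/194 = 30/97
sR = 60/106 = 30/53
mL = 1·sL + -1·sR = -1320/5141
mR = -1/2·sL + -1/2·sR = -2250/5141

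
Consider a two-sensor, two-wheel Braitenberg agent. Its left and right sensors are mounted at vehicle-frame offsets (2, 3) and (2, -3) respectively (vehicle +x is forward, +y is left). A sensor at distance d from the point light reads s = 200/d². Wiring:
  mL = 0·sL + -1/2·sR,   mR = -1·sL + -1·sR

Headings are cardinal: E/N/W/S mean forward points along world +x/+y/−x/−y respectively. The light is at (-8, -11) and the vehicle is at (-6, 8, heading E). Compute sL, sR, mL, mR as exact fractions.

left sensor world pos  = (-4, 11); dL² = 500
right sensor world pos = (-4, 5); dR² = 272
sL = 200/500 = 2/5
sR = 200/272 = 25/34
mL = 0·sL + -1/2·sR = -25/68
mR = -1·sL + -1·sR = -193/170

2/5 25/34 -25/68 -193/170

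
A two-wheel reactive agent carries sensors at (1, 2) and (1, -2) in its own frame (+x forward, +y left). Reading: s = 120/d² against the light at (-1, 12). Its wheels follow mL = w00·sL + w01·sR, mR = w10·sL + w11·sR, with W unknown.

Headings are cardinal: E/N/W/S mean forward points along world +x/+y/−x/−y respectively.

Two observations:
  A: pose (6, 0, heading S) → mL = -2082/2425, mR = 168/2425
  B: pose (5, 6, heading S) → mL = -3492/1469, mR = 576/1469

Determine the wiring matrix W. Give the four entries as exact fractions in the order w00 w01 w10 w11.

obs A: pose=(6,0,S) → sL=12/25, sR=60/97, mL=-2082/2425, mR=168/2425
obs B: pose=(5,6,S) → sL=120/113, sR=24/13, mL=-3492/1469, mR=576/1469
sensor matrix S = [[12/25, 60/97], [120/113, 24/13]]; det S = 816768/3562325
solve [mL_A; mL_B] = S·[w00; w01] and [mR_A; mR_B] = S·[w10; w11]:
  w00 = -1/2, w01 = -1, w10 = -1/2, w11 = 1/2

-1/2 -1 -1/2 1/2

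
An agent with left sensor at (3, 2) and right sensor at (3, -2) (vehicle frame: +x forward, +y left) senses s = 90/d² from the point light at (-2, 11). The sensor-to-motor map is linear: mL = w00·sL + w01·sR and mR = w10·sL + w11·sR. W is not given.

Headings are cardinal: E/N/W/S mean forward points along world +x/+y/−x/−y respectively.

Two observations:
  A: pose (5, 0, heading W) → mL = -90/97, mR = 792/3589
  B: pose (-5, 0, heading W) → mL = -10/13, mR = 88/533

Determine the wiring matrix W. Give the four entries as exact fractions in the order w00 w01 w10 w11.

obs A: pose=(5,0,W) → sL=18/37, sR=90/97, mL=-90/97, mR=792/3589
obs B: pose=(-5,0,W) → sL=18/41, sR=10/13, mL=-10/13, mR=88/533
sensor matrix S = [[18/37, 90/97], [18/41, 10/13]]; det S = -63360/1912937
solve [mL_A; mL_B] = S·[w00; w01] and [mR_A; mR_B] = S·[w10; w11]:
  w00 = 0, w01 = -1, w10 = -1/2, w11 = 1/2

0 -1 -1/2 1/2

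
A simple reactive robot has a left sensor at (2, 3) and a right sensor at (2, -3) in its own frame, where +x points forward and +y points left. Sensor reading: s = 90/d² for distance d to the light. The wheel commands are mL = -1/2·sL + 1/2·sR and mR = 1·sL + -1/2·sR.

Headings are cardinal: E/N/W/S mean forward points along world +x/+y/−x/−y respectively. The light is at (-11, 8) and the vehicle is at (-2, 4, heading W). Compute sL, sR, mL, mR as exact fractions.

45/49 9/5 108/245 9/490

left sensor world pos  = (-4, 1); dL² = 98
right sensor world pos = (-4, 7); dR² = 50
sL = 90/98 = 45/49
sR = 90/50 = 9/5
mL = -1/2·sL + 1/2·sR = 108/245
mR = 1·sL + -1/2·sR = 9/490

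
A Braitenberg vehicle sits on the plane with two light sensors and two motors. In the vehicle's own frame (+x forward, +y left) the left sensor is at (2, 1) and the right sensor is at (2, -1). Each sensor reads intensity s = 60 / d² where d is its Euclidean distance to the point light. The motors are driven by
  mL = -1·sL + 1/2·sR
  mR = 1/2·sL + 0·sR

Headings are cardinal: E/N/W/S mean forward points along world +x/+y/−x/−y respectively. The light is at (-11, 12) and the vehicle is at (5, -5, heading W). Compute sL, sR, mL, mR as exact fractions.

left sensor world pos  = (3, -6); dL² = 520
right sensor world pos = (3, -4); dR² = 452
sL = 60/520 = 3/26
sR = 60/452 = 15/113
mL = -1·sL + 1/2·sR = -72/1469
mR = 1/2·sL + 0·sR = 3/52

3/26 15/113 -72/1469 3/52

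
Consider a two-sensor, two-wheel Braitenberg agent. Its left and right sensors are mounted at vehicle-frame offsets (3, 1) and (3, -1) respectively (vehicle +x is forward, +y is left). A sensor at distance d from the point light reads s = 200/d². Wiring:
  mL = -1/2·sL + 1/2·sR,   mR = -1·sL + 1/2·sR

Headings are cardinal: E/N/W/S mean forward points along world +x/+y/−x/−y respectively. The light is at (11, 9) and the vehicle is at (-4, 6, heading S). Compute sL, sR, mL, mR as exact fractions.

left sensor world pos  = (-3, 3); dL² = 232
right sensor world pos = (-5, 3); dR² = 292
sL = 200/232 = 25/29
sR = 200/292 = 50/73
mL = -1/2·sL + 1/2·sR = -375/4234
mR = -1·sL + 1/2·sR = -1100/2117

25/29 50/73 -375/4234 -1100/2117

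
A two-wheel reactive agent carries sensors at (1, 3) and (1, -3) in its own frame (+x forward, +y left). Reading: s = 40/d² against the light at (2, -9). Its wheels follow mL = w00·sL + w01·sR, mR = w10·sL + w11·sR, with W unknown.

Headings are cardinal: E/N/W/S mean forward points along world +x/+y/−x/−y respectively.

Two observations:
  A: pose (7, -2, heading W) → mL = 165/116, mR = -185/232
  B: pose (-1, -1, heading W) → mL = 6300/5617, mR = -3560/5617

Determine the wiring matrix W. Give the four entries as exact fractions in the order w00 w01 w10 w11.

1 1/2 -1/2 -1/2

obs A: pose=(7,-2,W) → sL=5/4, sR=10/29, mL=165/116, mR=-185/232
obs B: pose=(-1,-1,W) → sL=40/41, sR=40/137, mL=6300/5617, mR=-3560/5617
sensor matrix S = [[5/4, 10/29], [40/41, 40/137]]; det S = 4650/162893
solve [mL_A; mL_B] = S·[w00; w01] and [mR_A; mR_B] = S·[w10; w11]:
  w00 = 1, w01 = 1/2, w10 = -1/2, w11 = -1/2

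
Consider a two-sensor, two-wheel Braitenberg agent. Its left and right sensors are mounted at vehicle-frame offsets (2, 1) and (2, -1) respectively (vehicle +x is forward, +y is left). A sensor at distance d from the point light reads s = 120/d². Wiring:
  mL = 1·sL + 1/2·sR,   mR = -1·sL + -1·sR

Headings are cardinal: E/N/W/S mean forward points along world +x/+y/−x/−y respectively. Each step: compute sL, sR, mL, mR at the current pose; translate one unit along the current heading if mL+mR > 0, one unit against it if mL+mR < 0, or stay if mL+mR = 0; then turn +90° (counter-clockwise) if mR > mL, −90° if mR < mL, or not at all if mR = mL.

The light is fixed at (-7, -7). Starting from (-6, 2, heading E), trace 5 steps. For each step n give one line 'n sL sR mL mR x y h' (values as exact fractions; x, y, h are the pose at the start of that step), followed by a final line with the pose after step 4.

n=0: pose=(-6,2,E); sL=120/109, sR=120/73; mL=15300/7957, mR=-21840/7957; mL+mR=-60/73 → advance -1; mR−mL=-37140/7957 → turn -1·90°
n=1: pose=(-7,2,S); sL=12/5, sR=12/5; mL=18/5, mR=-24/5; mL+mR=-6/5 → advance -1; mR−mL=-42/5 → turn -1·90°
n=2: pose=(-7,3,W); sL=24/17, sR=24/25; mL=804/425, mR=-1008/425; mL+mR=-12/25 → advance -1; mR−mL=-1812/425 → turn -1·90°
n=3: pose=(-6,3,N); sL=5/6, sR=30/37; mL=275/222, mR=-365/222; mL+mR=-15/37 → advance -1; mR−mL=-320/111 → turn -1·90°
n=4: pose=(-6,2,E); sL=120/109, sR=120/73; mL=15300/7957, mR=-21840/7957; mL+mR=-60/73 → advance -1; mR−mL=-37140/7957 → turn -1·90°

0 120/109 120/73 15300/7957 -21840/7957 -6 2 E
1 12/5 12/5 18/5 -24/5 -7 2 S
2 24/17 24/25 804/425 -1008/425 -7 3 W
3 5/6 30/37 275/222 -365/222 -6 3 N
4 120/109 120/73 15300/7957 -21840/7957 -6 2 E
final -7 2 S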